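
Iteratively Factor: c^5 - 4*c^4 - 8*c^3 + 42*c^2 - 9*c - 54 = (c - 2)*(c^4 - 2*c^3 - 12*c^2 + 18*c + 27) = (c - 2)*(c + 3)*(c^3 - 5*c^2 + 3*c + 9) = (c - 3)*(c - 2)*(c + 3)*(c^2 - 2*c - 3) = (c - 3)*(c - 2)*(c + 1)*(c + 3)*(c - 3)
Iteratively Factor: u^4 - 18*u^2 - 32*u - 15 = (u + 1)*(u^3 - u^2 - 17*u - 15) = (u - 5)*(u + 1)*(u^2 + 4*u + 3) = (u - 5)*(u + 1)*(u + 3)*(u + 1)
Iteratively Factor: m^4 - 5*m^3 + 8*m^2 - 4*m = (m - 1)*(m^3 - 4*m^2 + 4*m) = (m - 2)*(m - 1)*(m^2 - 2*m) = m*(m - 2)*(m - 1)*(m - 2)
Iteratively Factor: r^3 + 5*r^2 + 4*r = (r)*(r^2 + 5*r + 4) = r*(r + 1)*(r + 4)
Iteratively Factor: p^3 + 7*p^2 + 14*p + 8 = (p + 4)*(p^2 + 3*p + 2) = (p + 2)*(p + 4)*(p + 1)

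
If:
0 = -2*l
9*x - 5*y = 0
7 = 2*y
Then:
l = 0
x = 35/18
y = 7/2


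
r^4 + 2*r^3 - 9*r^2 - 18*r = r*(r - 3)*(r + 2)*(r + 3)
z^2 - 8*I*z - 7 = (z - 7*I)*(z - I)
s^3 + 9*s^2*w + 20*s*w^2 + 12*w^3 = (s + w)*(s + 2*w)*(s + 6*w)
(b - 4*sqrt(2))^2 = b^2 - 8*sqrt(2)*b + 32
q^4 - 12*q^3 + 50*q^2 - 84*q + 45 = (q - 5)*(q - 3)^2*(q - 1)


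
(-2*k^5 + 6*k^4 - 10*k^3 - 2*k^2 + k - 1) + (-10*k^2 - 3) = -2*k^5 + 6*k^4 - 10*k^3 - 12*k^2 + k - 4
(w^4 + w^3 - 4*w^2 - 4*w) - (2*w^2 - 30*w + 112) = w^4 + w^3 - 6*w^2 + 26*w - 112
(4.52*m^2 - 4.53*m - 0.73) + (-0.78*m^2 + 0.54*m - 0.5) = 3.74*m^2 - 3.99*m - 1.23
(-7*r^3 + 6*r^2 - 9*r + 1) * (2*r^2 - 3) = -14*r^5 + 12*r^4 + 3*r^3 - 16*r^2 + 27*r - 3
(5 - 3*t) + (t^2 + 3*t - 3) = t^2 + 2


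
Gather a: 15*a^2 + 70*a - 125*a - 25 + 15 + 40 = 15*a^2 - 55*a + 30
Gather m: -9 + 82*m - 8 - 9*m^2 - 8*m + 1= -9*m^2 + 74*m - 16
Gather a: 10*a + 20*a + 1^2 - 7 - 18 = 30*a - 24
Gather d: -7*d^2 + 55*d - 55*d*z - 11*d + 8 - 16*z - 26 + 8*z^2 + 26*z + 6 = -7*d^2 + d*(44 - 55*z) + 8*z^2 + 10*z - 12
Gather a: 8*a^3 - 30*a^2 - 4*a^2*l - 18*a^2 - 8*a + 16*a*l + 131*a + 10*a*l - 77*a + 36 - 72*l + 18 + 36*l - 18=8*a^3 + a^2*(-4*l - 48) + a*(26*l + 46) - 36*l + 36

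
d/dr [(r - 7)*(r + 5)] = 2*r - 2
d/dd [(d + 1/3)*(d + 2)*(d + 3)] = 3*d^2 + 32*d/3 + 23/3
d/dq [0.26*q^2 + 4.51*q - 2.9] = 0.52*q + 4.51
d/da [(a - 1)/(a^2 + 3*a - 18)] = (a^2 + 3*a - (a - 1)*(2*a + 3) - 18)/(a^2 + 3*a - 18)^2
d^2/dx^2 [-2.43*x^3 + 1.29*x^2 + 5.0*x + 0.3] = 2.58 - 14.58*x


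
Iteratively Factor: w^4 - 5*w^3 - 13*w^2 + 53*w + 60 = (w - 4)*(w^3 - w^2 - 17*w - 15) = (w - 4)*(w + 1)*(w^2 - 2*w - 15) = (w - 4)*(w + 1)*(w + 3)*(w - 5)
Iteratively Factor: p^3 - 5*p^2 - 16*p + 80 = (p + 4)*(p^2 - 9*p + 20) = (p - 5)*(p + 4)*(p - 4)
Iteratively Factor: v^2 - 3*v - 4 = (v + 1)*(v - 4)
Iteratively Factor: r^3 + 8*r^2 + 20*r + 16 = (r + 4)*(r^2 + 4*r + 4) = (r + 2)*(r + 4)*(r + 2)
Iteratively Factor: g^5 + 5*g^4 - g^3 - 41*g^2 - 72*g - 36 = (g + 2)*(g^4 + 3*g^3 - 7*g^2 - 27*g - 18) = (g + 2)*(g + 3)*(g^3 - 7*g - 6) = (g - 3)*(g + 2)*(g + 3)*(g^2 + 3*g + 2) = (g - 3)*(g + 2)^2*(g + 3)*(g + 1)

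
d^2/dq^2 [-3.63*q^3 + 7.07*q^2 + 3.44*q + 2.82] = 14.14 - 21.78*q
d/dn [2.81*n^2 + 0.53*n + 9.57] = 5.62*n + 0.53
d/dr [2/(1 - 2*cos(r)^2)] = -8*sin(2*r)/(cos(4*r) + 1)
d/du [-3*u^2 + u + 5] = 1 - 6*u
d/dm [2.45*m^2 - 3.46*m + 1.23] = 4.9*m - 3.46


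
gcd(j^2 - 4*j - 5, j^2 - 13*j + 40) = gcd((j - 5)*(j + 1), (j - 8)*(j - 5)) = j - 5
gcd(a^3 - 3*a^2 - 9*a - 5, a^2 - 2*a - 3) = a + 1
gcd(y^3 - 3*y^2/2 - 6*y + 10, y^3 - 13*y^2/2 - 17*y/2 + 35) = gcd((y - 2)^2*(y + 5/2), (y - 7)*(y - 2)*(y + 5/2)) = y^2 + y/2 - 5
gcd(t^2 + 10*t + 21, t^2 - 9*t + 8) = 1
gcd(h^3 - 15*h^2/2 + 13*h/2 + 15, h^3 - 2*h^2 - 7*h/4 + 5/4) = h^2 - 3*h/2 - 5/2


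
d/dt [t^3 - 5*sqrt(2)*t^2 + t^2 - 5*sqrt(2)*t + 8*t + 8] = 3*t^2 - 10*sqrt(2)*t + 2*t - 5*sqrt(2) + 8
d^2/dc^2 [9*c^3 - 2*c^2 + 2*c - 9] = 54*c - 4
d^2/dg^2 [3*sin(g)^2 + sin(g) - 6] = -sin(g) + 6*cos(2*g)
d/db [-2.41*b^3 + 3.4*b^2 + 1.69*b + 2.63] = -7.23*b^2 + 6.8*b + 1.69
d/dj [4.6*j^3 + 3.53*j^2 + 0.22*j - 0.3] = 13.8*j^2 + 7.06*j + 0.22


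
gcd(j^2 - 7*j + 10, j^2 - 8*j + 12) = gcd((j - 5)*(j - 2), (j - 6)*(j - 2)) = j - 2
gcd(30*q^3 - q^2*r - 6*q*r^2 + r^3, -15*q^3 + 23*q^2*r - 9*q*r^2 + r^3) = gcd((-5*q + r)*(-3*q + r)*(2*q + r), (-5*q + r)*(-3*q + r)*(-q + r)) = 15*q^2 - 8*q*r + r^2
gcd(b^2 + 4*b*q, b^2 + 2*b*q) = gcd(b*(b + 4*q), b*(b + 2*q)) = b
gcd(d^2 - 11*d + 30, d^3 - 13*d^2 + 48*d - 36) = d - 6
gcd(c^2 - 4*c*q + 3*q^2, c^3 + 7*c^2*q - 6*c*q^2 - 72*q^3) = -c + 3*q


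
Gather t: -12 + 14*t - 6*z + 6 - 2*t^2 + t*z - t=-2*t^2 + t*(z + 13) - 6*z - 6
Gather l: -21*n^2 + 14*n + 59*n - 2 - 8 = -21*n^2 + 73*n - 10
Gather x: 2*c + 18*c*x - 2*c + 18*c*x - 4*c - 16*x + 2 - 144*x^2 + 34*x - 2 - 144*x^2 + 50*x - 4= -4*c - 288*x^2 + x*(36*c + 68) - 4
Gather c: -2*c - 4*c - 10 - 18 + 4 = -6*c - 24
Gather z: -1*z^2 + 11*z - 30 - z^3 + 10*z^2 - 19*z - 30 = -z^3 + 9*z^2 - 8*z - 60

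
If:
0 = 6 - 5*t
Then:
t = 6/5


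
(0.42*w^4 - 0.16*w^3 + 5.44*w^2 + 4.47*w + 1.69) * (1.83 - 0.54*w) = -0.2268*w^5 + 0.855*w^4 - 3.2304*w^3 + 7.5414*w^2 + 7.2675*w + 3.0927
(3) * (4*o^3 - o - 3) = 12*o^3 - 3*o - 9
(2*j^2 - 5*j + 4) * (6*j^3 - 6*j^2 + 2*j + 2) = 12*j^5 - 42*j^4 + 58*j^3 - 30*j^2 - 2*j + 8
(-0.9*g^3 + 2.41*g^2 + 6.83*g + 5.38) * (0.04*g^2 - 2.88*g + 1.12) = -0.036*g^5 + 2.6884*g^4 - 7.6756*g^3 - 16.756*g^2 - 7.8448*g + 6.0256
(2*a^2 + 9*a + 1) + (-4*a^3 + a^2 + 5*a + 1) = -4*a^3 + 3*a^2 + 14*a + 2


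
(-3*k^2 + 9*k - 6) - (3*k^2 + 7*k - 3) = -6*k^2 + 2*k - 3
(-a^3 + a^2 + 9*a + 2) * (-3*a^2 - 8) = 3*a^5 - 3*a^4 - 19*a^3 - 14*a^2 - 72*a - 16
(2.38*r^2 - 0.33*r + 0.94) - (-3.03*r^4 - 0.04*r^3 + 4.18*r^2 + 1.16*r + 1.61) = 3.03*r^4 + 0.04*r^3 - 1.8*r^2 - 1.49*r - 0.67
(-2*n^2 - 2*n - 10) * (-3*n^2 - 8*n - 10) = 6*n^4 + 22*n^3 + 66*n^2 + 100*n + 100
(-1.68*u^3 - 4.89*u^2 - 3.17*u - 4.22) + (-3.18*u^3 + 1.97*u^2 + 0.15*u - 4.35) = -4.86*u^3 - 2.92*u^2 - 3.02*u - 8.57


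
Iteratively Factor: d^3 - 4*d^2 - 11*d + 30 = (d - 5)*(d^2 + d - 6) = (d - 5)*(d + 3)*(d - 2)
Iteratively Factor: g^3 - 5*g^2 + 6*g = (g - 2)*(g^2 - 3*g) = (g - 3)*(g - 2)*(g)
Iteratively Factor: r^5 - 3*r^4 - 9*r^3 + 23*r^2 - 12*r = (r - 4)*(r^4 + r^3 - 5*r^2 + 3*r) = (r - 4)*(r + 3)*(r^3 - 2*r^2 + r) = (r - 4)*(r - 1)*(r + 3)*(r^2 - r) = r*(r - 4)*(r - 1)*(r + 3)*(r - 1)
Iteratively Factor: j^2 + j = (j + 1)*(j)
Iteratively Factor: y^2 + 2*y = (y)*(y + 2)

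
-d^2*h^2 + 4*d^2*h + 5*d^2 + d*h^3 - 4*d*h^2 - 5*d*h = (-d + h)*(h - 5)*(d*h + d)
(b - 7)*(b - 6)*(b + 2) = b^3 - 11*b^2 + 16*b + 84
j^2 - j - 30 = (j - 6)*(j + 5)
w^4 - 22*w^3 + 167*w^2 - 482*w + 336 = (w - 8)*(w - 7)*(w - 6)*(w - 1)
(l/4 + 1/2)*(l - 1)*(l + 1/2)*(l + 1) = l^4/4 + 5*l^3/8 - 5*l/8 - 1/4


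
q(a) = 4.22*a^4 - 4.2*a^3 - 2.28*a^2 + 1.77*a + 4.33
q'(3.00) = 330.45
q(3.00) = 217.54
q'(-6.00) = -4070.55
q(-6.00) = 6287.95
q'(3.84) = 754.26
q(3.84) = 657.26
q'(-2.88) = -492.83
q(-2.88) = 370.97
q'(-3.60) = -932.66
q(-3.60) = 873.16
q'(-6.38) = -4865.65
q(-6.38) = 7982.85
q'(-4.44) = -1703.85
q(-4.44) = 1959.15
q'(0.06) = 1.45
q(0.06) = 4.43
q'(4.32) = 1107.82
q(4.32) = 1100.58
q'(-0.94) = -19.10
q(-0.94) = 7.43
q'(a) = 16.88*a^3 - 12.6*a^2 - 4.56*a + 1.77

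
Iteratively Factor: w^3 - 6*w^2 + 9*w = (w)*(w^2 - 6*w + 9) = w*(w - 3)*(w - 3)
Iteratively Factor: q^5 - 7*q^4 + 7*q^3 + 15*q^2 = (q)*(q^4 - 7*q^3 + 7*q^2 + 15*q) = q*(q - 5)*(q^3 - 2*q^2 - 3*q) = q^2*(q - 5)*(q^2 - 2*q - 3) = q^2*(q - 5)*(q + 1)*(q - 3)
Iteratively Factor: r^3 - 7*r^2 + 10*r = (r - 5)*(r^2 - 2*r) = r*(r - 5)*(r - 2)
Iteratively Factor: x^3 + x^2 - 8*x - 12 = (x - 3)*(x^2 + 4*x + 4) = (x - 3)*(x + 2)*(x + 2)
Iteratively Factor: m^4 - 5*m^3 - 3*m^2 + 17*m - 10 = (m - 1)*(m^3 - 4*m^2 - 7*m + 10) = (m - 1)^2*(m^2 - 3*m - 10) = (m - 5)*(m - 1)^2*(m + 2)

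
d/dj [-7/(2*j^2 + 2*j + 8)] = 7*(2*j + 1)/(2*(j^2 + j + 4)^2)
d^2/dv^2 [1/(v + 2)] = 2/(v + 2)^3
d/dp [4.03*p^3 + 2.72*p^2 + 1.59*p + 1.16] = 12.09*p^2 + 5.44*p + 1.59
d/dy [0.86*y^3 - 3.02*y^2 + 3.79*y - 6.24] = 2.58*y^2 - 6.04*y + 3.79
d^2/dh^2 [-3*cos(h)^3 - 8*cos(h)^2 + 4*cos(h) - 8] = -7*cos(h)/4 + 16*cos(2*h) + 27*cos(3*h)/4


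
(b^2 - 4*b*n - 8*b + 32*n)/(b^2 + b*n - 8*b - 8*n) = (b - 4*n)/(b + n)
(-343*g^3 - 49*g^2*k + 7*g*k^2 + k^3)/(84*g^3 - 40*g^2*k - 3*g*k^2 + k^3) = (-49*g^2 - 14*g*k - k^2)/(12*g^2 - 4*g*k - k^2)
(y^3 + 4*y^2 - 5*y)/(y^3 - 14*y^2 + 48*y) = (y^2 + 4*y - 5)/(y^2 - 14*y + 48)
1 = 1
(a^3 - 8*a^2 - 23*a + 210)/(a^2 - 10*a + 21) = (a^2 - a - 30)/(a - 3)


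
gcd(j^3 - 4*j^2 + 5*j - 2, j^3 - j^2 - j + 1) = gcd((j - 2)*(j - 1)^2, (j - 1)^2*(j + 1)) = j^2 - 2*j + 1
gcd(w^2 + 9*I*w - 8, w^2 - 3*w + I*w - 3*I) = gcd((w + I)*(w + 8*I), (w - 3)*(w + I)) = w + I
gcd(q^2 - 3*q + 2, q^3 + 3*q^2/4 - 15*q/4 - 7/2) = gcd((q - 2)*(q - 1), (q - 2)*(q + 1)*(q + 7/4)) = q - 2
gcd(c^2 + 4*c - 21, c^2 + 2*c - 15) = c - 3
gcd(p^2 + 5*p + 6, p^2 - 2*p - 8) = p + 2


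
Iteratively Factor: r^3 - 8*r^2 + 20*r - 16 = (r - 2)*(r^2 - 6*r + 8) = (r - 2)^2*(r - 4)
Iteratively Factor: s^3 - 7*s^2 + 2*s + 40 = (s - 4)*(s^2 - 3*s - 10) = (s - 5)*(s - 4)*(s + 2)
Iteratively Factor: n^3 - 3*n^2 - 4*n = (n)*(n^2 - 3*n - 4) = n*(n - 4)*(n + 1)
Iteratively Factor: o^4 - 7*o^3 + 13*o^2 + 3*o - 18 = (o - 3)*(o^3 - 4*o^2 + o + 6) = (o - 3)^2*(o^2 - o - 2) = (o - 3)^2*(o - 2)*(o + 1)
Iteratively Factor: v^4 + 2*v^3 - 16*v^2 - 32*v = (v + 2)*(v^3 - 16*v) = (v - 4)*(v + 2)*(v^2 + 4*v) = (v - 4)*(v + 2)*(v + 4)*(v)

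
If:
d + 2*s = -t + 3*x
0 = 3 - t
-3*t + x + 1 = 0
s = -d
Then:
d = -21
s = 21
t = 3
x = 8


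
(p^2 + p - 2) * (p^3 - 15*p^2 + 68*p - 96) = p^5 - 14*p^4 + 51*p^3 + 2*p^2 - 232*p + 192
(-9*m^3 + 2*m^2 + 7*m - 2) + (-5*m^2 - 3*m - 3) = -9*m^3 - 3*m^2 + 4*m - 5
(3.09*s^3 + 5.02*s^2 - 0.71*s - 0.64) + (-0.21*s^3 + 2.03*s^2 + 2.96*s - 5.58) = 2.88*s^3 + 7.05*s^2 + 2.25*s - 6.22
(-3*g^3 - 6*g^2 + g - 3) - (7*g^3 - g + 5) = -10*g^3 - 6*g^2 + 2*g - 8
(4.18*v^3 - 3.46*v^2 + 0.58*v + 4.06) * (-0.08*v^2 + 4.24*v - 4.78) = -0.3344*v^5 + 18.0*v^4 - 34.6972*v^3 + 18.6732*v^2 + 14.442*v - 19.4068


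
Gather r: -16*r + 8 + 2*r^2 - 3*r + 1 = 2*r^2 - 19*r + 9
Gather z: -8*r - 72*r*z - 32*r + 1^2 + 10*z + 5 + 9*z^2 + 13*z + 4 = -40*r + 9*z^2 + z*(23 - 72*r) + 10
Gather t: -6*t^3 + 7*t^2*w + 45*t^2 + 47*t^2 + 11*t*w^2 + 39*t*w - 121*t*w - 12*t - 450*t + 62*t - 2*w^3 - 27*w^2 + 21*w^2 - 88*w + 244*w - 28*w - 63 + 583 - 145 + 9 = -6*t^3 + t^2*(7*w + 92) + t*(11*w^2 - 82*w - 400) - 2*w^3 - 6*w^2 + 128*w + 384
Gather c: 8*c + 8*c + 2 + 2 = 16*c + 4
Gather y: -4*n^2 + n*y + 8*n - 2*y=-4*n^2 + 8*n + y*(n - 2)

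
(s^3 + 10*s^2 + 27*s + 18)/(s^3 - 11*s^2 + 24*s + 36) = (s^2 + 9*s + 18)/(s^2 - 12*s + 36)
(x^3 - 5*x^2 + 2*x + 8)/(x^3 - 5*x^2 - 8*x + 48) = (x^2 - x - 2)/(x^2 - x - 12)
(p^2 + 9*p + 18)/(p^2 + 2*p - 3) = (p + 6)/(p - 1)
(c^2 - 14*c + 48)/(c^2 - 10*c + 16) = (c - 6)/(c - 2)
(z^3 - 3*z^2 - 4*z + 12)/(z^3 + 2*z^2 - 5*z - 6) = (z^2 - z - 6)/(z^2 + 4*z + 3)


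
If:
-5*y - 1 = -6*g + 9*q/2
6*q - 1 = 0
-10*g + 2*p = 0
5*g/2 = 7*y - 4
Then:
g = 129/118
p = 645/118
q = 1/6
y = 227/236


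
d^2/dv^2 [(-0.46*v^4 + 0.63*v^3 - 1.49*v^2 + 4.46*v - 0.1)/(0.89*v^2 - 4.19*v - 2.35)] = (-0.728731999999999*v^6 + 10.292316*v^5 - 42.682296*v^4 - 51.76145*v^3 - 12.4377*v^2 + 79.08105*v - 108.21735)/(0.704969*v^6 - 9.956697*v^5 + 41.290482*v^4 - 20.979749*v^3 - 109.02543*v^2 - 69.417825*v - 12.977875)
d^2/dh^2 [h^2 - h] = 2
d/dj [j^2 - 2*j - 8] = 2*j - 2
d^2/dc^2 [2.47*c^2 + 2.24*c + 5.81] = 4.94000000000000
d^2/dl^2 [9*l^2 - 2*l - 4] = 18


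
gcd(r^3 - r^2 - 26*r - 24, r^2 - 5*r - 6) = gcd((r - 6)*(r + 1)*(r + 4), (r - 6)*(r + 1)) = r^2 - 5*r - 6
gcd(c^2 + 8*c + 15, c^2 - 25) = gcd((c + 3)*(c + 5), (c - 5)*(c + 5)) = c + 5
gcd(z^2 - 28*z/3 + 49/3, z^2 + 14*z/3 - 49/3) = z - 7/3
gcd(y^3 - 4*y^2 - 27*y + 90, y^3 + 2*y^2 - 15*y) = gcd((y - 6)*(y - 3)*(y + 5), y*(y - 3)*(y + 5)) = y^2 + 2*y - 15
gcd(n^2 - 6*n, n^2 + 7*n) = n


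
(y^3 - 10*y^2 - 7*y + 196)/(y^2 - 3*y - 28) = y - 7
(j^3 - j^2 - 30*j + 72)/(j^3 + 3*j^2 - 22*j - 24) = (j - 3)/(j + 1)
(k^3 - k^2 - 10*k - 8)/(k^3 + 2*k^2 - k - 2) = (k - 4)/(k - 1)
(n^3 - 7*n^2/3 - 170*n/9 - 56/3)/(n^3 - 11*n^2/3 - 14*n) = (n + 4/3)/n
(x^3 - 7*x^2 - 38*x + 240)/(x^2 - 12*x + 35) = (x^2 - 2*x - 48)/(x - 7)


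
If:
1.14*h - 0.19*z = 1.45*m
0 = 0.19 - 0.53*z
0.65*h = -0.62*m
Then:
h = 0.03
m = -0.03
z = 0.36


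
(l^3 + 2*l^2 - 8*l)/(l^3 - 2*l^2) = (l + 4)/l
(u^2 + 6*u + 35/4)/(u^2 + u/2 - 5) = (u + 7/2)/(u - 2)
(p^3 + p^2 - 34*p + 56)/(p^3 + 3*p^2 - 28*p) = (p - 2)/p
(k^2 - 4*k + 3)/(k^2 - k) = (k - 3)/k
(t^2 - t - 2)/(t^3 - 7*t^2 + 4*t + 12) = 1/(t - 6)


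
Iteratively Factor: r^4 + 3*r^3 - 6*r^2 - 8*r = (r)*(r^3 + 3*r^2 - 6*r - 8) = r*(r + 4)*(r^2 - r - 2) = r*(r + 1)*(r + 4)*(r - 2)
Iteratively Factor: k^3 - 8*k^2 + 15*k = (k)*(k^2 - 8*k + 15) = k*(k - 3)*(k - 5)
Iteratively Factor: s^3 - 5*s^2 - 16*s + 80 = (s + 4)*(s^2 - 9*s + 20) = (s - 4)*(s + 4)*(s - 5)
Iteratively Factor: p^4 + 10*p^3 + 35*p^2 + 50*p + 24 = (p + 3)*(p^3 + 7*p^2 + 14*p + 8) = (p + 1)*(p + 3)*(p^2 + 6*p + 8) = (p + 1)*(p + 2)*(p + 3)*(p + 4)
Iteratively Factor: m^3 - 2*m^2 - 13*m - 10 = (m - 5)*(m^2 + 3*m + 2) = (m - 5)*(m + 2)*(m + 1)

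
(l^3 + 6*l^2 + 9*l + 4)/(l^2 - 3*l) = (l^3 + 6*l^2 + 9*l + 4)/(l*(l - 3))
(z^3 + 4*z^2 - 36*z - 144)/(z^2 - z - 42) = (z^2 - 2*z - 24)/(z - 7)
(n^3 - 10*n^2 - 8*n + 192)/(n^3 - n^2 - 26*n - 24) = (n - 8)/(n + 1)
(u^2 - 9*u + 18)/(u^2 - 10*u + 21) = (u - 6)/(u - 7)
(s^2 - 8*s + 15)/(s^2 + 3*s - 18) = (s - 5)/(s + 6)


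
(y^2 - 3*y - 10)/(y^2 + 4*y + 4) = (y - 5)/(y + 2)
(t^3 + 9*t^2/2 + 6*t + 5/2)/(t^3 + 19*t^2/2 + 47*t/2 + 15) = (t + 1)/(t + 6)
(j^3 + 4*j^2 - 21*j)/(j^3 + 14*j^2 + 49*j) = (j - 3)/(j + 7)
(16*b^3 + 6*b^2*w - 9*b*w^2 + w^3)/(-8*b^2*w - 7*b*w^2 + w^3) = (-2*b + w)/w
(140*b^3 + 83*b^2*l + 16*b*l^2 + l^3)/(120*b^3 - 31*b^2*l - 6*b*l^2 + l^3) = (28*b^2 + 11*b*l + l^2)/(24*b^2 - 11*b*l + l^2)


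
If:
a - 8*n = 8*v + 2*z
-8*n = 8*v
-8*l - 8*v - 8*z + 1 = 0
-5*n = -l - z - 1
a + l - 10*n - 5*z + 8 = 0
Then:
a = 179/64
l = -127/128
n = 9/32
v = -9/32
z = 179/128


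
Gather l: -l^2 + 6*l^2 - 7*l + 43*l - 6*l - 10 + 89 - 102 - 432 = 5*l^2 + 30*l - 455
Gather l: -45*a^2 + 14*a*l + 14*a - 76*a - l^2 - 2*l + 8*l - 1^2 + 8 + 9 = -45*a^2 - 62*a - l^2 + l*(14*a + 6) + 16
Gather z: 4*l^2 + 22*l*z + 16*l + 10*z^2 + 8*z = 4*l^2 + 16*l + 10*z^2 + z*(22*l + 8)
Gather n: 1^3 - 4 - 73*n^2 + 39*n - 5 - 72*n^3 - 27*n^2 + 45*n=-72*n^3 - 100*n^2 + 84*n - 8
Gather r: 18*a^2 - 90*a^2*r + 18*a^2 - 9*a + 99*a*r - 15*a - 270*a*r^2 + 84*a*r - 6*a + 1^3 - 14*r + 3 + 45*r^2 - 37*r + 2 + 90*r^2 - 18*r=36*a^2 - 30*a + r^2*(135 - 270*a) + r*(-90*a^2 + 183*a - 69) + 6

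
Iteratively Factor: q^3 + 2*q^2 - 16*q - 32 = (q + 2)*(q^2 - 16) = (q - 4)*(q + 2)*(q + 4)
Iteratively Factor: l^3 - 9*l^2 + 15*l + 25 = (l - 5)*(l^2 - 4*l - 5) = (l - 5)*(l + 1)*(l - 5)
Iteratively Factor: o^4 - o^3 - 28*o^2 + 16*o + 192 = (o - 4)*(o^3 + 3*o^2 - 16*o - 48) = (o - 4)*(o + 3)*(o^2 - 16) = (o - 4)^2*(o + 3)*(o + 4)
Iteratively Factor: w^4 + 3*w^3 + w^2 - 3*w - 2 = (w - 1)*(w^3 + 4*w^2 + 5*w + 2) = (w - 1)*(w + 1)*(w^2 + 3*w + 2) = (w - 1)*(w + 1)^2*(w + 2)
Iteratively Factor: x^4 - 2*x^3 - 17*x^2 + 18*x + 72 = (x + 3)*(x^3 - 5*x^2 - 2*x + 24) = (x + 2)*(x + 3)*(x^2 - 7*x + 12) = (x - 3)*(x + 2)*(x + 3)*(x - 4)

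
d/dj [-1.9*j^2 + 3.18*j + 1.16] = 3.18 - 3.8*j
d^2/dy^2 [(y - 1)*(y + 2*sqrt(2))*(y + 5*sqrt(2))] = 6*y - 2 + 14*sqrt(2)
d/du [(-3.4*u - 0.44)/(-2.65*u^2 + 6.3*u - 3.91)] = (-9.01*u^2 - 2.332*u + 16.066)/(7.0225*u^4 - 33.39*u^3 + 60.413*u^2 - 49.266*u + 15.2881)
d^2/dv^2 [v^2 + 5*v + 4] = 2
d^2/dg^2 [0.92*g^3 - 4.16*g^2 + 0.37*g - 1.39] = 5.52*g - 8.32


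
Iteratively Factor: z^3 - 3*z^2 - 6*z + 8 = (z - 1)*(z^2 - 2*z - 8) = (z - 4)*(z - 1)*(z + 2)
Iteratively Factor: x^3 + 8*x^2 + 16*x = (x + 4)*(x^2 + 4*x) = (x + 4)^2*(x)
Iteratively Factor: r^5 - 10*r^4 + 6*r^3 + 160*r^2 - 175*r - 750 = (r + 2)*(r^4 - 12*r^3 + 30*r^2 + 100*r - 375) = (r - 5)*(r + 2)*(r^3 - 7*r^2 - 5*r + 75) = (r - 5)^2*(r + 2)*(r^2 - 2*r - 15) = (r - 5)^3*(r + 2)*(r + 3)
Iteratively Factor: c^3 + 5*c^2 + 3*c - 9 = (c + 3)*(c^2 + 2*c - 3) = (c - 1)*(c + 3)*(c + 3)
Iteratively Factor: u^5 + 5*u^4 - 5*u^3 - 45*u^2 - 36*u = (u - 3)*(u^4 + 8*u^3 + 19*u^2 + 12*u) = (u - 3)*(u + 4)*(u^3 + 4*u^2 + 3*u) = u*(u - 3)*(u + 4)*(u^2 + 4*u + 3) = u*(u - 3)*(u + 3)*(u + 4)*(u + 1)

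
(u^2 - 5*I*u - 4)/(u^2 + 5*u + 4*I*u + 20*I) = (u^2 - 5*I*u - 4)/(u^2 + u*(5 + 4*I) + 20*I)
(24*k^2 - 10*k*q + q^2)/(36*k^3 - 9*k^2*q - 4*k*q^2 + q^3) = (-6*k + q)/(-9*k^2 + q^2)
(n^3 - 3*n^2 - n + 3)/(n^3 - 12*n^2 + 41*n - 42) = (n^2 - 1)/(n^2 - 9*n + 14)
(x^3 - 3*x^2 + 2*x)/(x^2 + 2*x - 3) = x*(x - 2)/(x + 3)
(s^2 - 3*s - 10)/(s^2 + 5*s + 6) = (s - 5)/(s + 3)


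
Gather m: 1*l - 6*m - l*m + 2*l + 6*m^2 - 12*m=3*l + 6*m^2 + m*(-l - 18)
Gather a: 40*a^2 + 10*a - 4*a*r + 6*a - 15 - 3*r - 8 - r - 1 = 40*a^2 + a*(16 - 4*r) - 4*r - 24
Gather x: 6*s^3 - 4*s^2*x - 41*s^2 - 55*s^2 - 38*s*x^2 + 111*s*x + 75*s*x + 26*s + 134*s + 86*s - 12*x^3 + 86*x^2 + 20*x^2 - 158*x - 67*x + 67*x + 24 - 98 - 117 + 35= 6*s^3 - 96*s^2 + 246*s - 12*x^3 + x^2*(106 - 38*s) + x*(-4*s^2 + 186*s - 158) - 156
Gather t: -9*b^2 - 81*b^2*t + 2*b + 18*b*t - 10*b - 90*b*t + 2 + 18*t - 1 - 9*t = -9*b^2 - 8*b + t*(-81*b^2 - 72*b + 9) + 1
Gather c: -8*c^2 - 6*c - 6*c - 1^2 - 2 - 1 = -8*c^2 - 12*c - 4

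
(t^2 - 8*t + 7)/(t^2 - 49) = (t - 1)/(t + 7)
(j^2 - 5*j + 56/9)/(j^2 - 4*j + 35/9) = (3*j - 8)/(3*j - 5)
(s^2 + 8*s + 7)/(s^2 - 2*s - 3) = (s + 7)/(s - 3)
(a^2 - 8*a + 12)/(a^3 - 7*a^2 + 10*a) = (a - 6)/(a*(a - 5))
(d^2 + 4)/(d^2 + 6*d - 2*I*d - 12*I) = (d + 2*I)/(d + 6)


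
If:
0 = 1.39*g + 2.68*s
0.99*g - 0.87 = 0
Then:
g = 0.88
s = -0.46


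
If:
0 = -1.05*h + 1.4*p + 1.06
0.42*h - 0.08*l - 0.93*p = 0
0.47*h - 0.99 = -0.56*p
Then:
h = 1.59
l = 3.29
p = 0.43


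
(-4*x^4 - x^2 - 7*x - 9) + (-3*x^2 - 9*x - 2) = -4*x^4 - 4*x^2 - 16*x - 11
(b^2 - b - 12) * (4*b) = 4*b^3 - 4*b^2 - 48*b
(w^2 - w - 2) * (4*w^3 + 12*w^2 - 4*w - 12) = 4*w^5 + 8*w^4 - 24*w^3 - 32*w^2 + 20*w + 24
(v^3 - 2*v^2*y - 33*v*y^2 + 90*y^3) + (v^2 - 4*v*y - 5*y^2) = v^3 - 2*v^2*y + v^2 - 33*v*y^2 - 4*v*y + 90*y^3 - 5*y^2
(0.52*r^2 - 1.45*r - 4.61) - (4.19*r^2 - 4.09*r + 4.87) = -3.67*r^2 + 2.64*r - 9.48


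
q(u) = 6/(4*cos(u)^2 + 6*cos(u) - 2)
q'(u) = 6*(8*sin(u)*cos(u) + 6*sin(u))/(4*cos(u)^2 + 6*cos(u) - 2)^2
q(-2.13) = -1.48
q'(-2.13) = -0.54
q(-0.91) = 1.88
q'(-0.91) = -5.08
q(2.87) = -1.47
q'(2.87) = -0.17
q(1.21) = 9.73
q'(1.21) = 130.29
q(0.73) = 1.28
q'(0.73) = 2.17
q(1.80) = -1.90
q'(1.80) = 2.45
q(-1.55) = -3.20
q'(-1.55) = -10.54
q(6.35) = 0.75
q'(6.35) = 0.09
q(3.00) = -1.49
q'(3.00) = -0.10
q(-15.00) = -1.41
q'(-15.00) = 0.02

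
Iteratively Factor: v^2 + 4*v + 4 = (v + 2)*(v + 2)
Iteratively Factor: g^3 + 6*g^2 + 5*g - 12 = (g + 3)*(g^2 + 3*g - 4) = (g + 3)*(g + 4)*(g - 1)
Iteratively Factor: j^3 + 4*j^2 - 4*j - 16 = (j + 4)*(j^2 - 4) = (j + 2)*(j + 4)*(j - 2)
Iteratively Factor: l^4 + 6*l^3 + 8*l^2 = (l + 2)*(l^3 + 4*l^2) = l*(l + 2)*(l^2 + 4*l) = l*(l + 2)*(l + 4)*(l)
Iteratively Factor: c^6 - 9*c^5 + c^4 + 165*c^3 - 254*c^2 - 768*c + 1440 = (c - 4)*(c^5 - 5*c^4 - 19*c^3 + 89*c^2 + 102*c - 360) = (c - 4)*(c + 3)*(c^4 - 8*c^3 + 5*c^2 + 74*c - 120) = (c - 5)*(c - 4)*(c + 3)*(c^3 - 3*c^2 - 10*c + 24) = (c - 5)*(c - 4)*(c + 3)^2*(c^2 - 6*c + 8) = (c - 5)*(c - 4)*(c - 2)*(c + 3)^2*(c - 4)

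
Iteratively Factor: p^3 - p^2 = (p)*(p^2 - p) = p*(p - 1)*(p)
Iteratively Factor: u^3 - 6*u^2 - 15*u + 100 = (u - 5)*(u^2 - u - 20) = (u - 5)*(u + 4)*(u - 5)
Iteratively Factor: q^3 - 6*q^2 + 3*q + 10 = (q - 2)*(q^2 - 4*q - 5) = (q - 5)*(q - 2)*(q + 1)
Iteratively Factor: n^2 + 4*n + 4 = (n + 2)*(n + 2)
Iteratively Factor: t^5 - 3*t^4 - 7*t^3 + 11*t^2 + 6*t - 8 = (t - 1)*(t^4 - 2*t^3 - 9*t^2 + 2*t + 8) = (t - 1)*(t + 2)*(t^3 - 4*t^2 - t + 4) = (t - 1)^2*(t + 2)*(t^2 - 3*t - 4) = (t - 4)*(t - 1)^2*(t + 2)*(t + 1)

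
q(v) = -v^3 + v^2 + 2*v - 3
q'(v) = -3*v^2 + 2*v + 2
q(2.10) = -3.65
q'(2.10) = -7.03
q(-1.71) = 1.50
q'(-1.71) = -10.19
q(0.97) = -1.03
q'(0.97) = 1.12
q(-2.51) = 14.09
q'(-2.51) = -21.92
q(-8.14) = 586.33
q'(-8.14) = -213.06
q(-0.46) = -3.61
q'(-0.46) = 0.45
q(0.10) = -2.79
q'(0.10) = 2.17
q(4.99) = -92.37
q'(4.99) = -62.72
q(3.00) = -15.00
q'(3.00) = -19.00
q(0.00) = -3.00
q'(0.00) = 2.00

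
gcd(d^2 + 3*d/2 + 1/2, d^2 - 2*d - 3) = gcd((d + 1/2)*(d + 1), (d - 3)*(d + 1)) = d + 1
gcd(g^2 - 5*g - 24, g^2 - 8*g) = g - 8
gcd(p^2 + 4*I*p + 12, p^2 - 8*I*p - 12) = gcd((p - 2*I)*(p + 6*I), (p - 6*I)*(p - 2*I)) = p - 2*I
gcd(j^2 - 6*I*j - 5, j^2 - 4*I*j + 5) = j - 5*I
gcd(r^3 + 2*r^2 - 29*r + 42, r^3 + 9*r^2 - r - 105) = r^2 + 4*r - 21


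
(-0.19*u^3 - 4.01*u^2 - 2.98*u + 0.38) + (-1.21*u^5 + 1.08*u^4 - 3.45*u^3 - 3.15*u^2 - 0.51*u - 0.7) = -1.21*u^5 + 1.08*u^4 - 3.64*u^3 - 7.16*u^2 - 3.49*u - 0.32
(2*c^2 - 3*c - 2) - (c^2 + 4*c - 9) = c^2 - 7*c + 7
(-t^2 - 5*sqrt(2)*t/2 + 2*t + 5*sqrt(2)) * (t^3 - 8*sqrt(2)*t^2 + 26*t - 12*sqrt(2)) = -t^5 + 2*t^4 + 11*sqrt(2)*t^4/2 - 11*sqrt(2)*t^3 + 14*t^3 - 53*sqrt(2)*t^2 - 28*t^2 + 60*t + 106*sqrt(2)*t - 120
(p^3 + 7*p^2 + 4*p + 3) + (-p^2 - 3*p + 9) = p^3 + 6*p^2 + p + 12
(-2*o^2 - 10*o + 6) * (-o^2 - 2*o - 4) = 2*o^4 + 14*o^3 + 22*o^2 + 28*o - 24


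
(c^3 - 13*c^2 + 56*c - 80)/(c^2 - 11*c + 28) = (c^2 - 9*c + 20)/(c - 7)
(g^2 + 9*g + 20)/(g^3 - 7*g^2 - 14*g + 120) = (g + 5)/(g^2 - 11*g + 30)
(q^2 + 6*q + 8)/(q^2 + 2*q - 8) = (q + 2)/(q - 2)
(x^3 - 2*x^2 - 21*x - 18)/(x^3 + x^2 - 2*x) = (x^3 - 2*x^2 - 21*x - 18)/(x*(x^2 + x - 2))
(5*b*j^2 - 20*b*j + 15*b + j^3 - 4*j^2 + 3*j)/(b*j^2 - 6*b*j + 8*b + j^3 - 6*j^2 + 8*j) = (5*b*j^2 - 20*b*j + 15*b + j^3 - 4*j^2 + 3*j)/(b*j^2 - 6*b*j + 8*b + j^3 - 6*j^2 + 8*j)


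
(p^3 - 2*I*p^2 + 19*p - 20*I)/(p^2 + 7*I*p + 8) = (p^2 - I*p + 20)/(p + 8*I)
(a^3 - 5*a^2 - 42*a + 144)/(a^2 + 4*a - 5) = (a^3 - 5*a^2 - 42*a + 144)/(a^2 + 4*a - 5)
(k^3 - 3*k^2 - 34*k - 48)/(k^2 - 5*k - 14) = (k^2 - 5*k - 24)/(k - 7)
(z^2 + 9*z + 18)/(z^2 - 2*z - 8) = (z^2 + 9*z + 18)/(z^2 - 2*z - 8)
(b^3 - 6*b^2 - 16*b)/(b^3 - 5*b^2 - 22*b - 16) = b/(b + 1)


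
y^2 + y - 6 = (y - 2)*(y + 3)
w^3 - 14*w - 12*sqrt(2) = (w - 3*sqrt(2))*(w + sqrt(2))*(w + 2*sqrt(2))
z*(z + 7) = z^2 + 7*z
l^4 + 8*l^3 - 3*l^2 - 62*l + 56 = (l - 2)*(l - 1)*(l + 4)*(l + 7)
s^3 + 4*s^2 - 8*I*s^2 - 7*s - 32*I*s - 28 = (s + 4)*(s - 7*I)*(s - I)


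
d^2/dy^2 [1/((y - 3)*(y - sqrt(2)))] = 2*((y - 3)^2 + (y - 3)*(y - sqrt(2)) + (y - sqrt(2))^2)/((y - 3)^3*(y - sqrt(2))^3)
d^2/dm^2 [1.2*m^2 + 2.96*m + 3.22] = 2.40000000000000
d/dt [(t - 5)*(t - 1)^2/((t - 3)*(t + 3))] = (t^4 - 38*t^2 + 136*t - 99)/(t^4 - 18*t^2 + 81)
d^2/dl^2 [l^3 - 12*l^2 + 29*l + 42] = 6*l - 24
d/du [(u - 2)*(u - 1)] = 2*u - 3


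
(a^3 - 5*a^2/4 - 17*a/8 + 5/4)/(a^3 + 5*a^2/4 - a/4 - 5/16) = 2*(a - 2)/(2*a + 1)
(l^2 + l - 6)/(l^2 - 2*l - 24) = (-l^2 - l + 6)/(-l^2 + 2*l + 24)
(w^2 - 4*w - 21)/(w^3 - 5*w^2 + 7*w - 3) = (w^2 - 4*w - 21)/(w^3 - 5*w^2 + 7*w - 3)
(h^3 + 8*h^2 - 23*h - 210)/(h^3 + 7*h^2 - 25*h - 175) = (h + 6)/(h + 5)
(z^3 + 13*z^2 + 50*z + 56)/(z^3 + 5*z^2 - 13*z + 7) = (z^2 + 6*z + 8)/(z^2 - 2*z + 1)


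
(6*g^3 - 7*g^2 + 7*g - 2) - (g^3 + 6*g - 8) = 5*g^3 - 7*g^2 + g + 6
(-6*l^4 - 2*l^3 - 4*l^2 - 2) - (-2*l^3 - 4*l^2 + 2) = -6*l^4 - 4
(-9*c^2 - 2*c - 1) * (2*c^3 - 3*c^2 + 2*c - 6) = -18*c^5 + 23*c^4 - 14*c^3 + 53*c^2 + 10*c + 6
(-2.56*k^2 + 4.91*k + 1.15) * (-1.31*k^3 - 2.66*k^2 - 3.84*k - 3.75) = 3.3536*k^5 + 0.3775*k^4 - 4.7367*k^3 - 12.3134*k^2 - 22.8285*k - 4.3125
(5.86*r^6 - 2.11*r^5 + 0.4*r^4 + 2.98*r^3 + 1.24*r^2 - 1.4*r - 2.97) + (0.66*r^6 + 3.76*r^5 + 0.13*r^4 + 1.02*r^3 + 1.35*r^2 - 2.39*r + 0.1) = 6.52*r^6 + 1.65*r^5 + 0.53*r^4 + 4.0*r^3 + 2.59*r^2 - 3.79*r - 2.87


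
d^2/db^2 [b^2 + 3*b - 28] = 2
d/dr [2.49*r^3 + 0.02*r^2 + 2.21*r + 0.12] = 7.47*r^2 + 0.04*r + 2.21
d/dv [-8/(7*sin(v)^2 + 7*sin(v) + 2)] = 56*(2*sin(v) + 1)*cos(v)/(7*sin(v)^2 + 7*sin(v) + 2)^2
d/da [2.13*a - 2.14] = 2.13000000000000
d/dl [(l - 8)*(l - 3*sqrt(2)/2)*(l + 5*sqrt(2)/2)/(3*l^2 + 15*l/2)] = 2*(2*l^4 + 10*l^3 - 25*l^2 + 21*sqrt(2)*l^2 - 240*l - 300)/(3*l^2*(4*l^2 + 20*l + 25))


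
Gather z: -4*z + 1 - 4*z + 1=2 - 8*z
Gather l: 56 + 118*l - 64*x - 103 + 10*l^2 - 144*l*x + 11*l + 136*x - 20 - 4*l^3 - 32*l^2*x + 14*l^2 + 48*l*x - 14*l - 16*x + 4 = -4*l^3 + l^2*(24 - 32*x) + l*(115 - 96*x) + 56*x - 63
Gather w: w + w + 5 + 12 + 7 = 2*w + 24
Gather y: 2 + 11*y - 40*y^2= -40*y^2 + 11*y + 2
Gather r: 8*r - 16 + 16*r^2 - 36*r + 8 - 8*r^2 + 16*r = 8*r^2 - 12*r - 8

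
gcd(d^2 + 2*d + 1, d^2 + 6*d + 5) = d + 1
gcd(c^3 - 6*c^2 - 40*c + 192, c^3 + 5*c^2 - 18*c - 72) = c^2 + 2*c - 24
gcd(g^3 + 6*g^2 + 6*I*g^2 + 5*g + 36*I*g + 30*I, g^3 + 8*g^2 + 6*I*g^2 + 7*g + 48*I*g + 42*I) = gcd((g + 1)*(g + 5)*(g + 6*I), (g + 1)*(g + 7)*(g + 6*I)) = g^2 + g*(1 + 6*I) + 6*I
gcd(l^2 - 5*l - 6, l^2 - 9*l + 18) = l - 6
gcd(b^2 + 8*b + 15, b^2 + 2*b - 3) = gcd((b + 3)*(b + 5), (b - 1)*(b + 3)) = b + 3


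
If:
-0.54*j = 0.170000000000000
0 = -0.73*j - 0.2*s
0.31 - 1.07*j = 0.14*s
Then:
No Solution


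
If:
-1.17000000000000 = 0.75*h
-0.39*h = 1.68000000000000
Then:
No Solution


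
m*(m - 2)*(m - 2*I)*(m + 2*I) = m^4 - 2*m^3 + 4*m^2 - 8*m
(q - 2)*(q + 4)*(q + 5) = q^3 + 7*q^2 + 2*q - 40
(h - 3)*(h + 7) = h^2 + 4*h - 21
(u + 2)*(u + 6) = u^2 + 8*u + 12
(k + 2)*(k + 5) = k^2 + 7*k + 10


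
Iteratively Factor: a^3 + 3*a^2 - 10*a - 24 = (a - 3)*(a^2 + 6*a + 8) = (a - 3)*(a + 2)*(a + 4)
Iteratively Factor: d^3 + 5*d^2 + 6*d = (d)*(d^2 + 5*d + 6) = d*(d + 2)*(d + 3)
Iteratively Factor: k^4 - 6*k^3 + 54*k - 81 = (k - 3)*(k^3 - 3*k^2 - 9*k + 27) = (k - 3)^2*(k^2 - 9) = (k - 3)^3*(k + 3)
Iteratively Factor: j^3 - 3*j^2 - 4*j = (j + 1)*(j^2 - 4*j) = j*(j + 1)*(j - 4)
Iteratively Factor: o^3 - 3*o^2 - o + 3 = (o - 3)*(o^2 - 1) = (o - 3)*(o - 1)*(o + 1)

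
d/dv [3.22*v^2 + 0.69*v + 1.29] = 6.44*v + 0.69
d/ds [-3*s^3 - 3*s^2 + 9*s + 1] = -9*s^2 - 6*s + 9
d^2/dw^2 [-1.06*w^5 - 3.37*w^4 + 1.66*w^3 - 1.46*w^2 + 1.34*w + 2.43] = -21.2*w^3 - 40.44*w^2 + 9.96*w - 2.92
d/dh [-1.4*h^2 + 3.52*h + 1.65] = 3.52 - 2.8*h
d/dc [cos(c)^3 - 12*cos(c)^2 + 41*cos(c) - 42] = (-3*cos(c)^2 + 24*cos(c) - 41)*sin(c)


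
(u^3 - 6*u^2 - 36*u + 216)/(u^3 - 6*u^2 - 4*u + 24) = (u^2 - 36)/(u^2 - 4)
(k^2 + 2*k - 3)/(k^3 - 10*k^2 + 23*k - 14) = (k + 3)/(k^2 - 9*k + 14)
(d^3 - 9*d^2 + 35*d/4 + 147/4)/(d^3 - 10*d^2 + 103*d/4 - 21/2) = (2*d^2 - 11*d - 21)/(2*d^2 - 13*d + 6)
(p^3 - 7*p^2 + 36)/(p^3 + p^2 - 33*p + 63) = (p^2 - 4*p - 12)/(p^2 + 4*p - 21)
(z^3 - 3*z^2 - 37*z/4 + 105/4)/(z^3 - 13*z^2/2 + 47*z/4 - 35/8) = 2*(z + 3)/(2*z - 1)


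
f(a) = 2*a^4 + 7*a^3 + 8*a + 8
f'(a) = 8*a^3 + 21*a^2 + 8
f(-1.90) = -29.15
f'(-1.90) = 28.94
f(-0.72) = 0.16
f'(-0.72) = 15.90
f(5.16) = 2428.84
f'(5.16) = 1666.24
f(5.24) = 2564.90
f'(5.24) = 1735.63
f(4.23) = 1211.96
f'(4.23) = 989.25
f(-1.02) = -5.42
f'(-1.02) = 21.36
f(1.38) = 44.69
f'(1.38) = 69.02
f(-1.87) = -28.28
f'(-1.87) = 29.12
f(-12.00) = 29288.00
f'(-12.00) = -10792.00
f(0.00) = 8.00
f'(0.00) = 8.00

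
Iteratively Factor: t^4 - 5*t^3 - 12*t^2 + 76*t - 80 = (t + 4)*(t^3 - 9*t^2 + 24*t - 20) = (t - 5)*(t + 4)*(t^2 - 4*t + 4) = (t - 5)*(t - 2)*(t + 4)*(t - 2)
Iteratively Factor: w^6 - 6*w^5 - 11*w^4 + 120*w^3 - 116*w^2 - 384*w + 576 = (w + 4)*(w^5 - 10*w^4 + 29*w^3 + 4*w^2 - 132*w + 144) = (w - 2)*(w + 4)*(w^4 - 8*w^3 + 13*w^2 + 30*w - 72) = (w - 2)*(w + 2)*(w + 4)*(w^3 - 10*w^2 + 33*w - 36) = (w - 4)*(w - 2)*(w + 2)*(w + 4)*(w^2 - 6*w + 9) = (w - 4)*(w - 3)*(w - 2)*(w + 2)*(w + 4)*(w - 3)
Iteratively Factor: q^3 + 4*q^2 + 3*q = (q + 3)*(q^2 + q) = q*(q + 3)*(q + 1)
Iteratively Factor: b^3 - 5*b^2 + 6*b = (b - 2)*(b^2 - 3*b) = b*(b - 2)*(b - 3)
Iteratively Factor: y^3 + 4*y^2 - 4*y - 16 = (y + 4)*(y^2 - 4) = (y - 2)*(y + 4)*(y + 2)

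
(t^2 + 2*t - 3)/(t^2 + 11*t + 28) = (t^2 + 2*t - 3)/(t^2 + 11*t + 28)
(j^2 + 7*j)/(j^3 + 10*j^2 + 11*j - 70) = j/(j^2 + 3*j - 10)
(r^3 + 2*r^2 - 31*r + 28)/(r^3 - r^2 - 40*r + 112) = (r - 1)/(r - 4)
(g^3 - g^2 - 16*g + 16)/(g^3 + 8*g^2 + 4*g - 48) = (g^2 - 5*g + 4)/(g^2 + 4*g - 12)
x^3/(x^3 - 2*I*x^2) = x/(x - 2*I)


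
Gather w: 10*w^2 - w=10*w^2 - w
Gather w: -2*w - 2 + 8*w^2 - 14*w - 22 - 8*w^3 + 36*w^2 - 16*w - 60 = -8*w^3 + 44*w^2 - 32*w - 84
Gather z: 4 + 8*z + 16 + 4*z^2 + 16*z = 4*z^2 + 24*z + 20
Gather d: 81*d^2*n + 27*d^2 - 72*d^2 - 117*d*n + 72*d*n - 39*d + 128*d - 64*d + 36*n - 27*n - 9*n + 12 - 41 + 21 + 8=d^2*(81*n - 45) + d*(25 - 45*n)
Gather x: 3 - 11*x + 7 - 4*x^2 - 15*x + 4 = -4*x^2 - 26*x + 14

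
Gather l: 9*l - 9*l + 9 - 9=0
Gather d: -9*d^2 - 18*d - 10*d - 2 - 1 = -9*d^2 - 28*d - 3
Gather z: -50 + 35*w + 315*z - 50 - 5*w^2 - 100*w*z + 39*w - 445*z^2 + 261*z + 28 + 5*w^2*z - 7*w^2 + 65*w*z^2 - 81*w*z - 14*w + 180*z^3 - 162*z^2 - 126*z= -12*w^2 + 60*w + 180*z^3 + z^2*(65*w - 607) + z*(5*w^2 - 181*w + 450) - 72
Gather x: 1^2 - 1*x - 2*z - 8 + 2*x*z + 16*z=x*(2*z - 1) + 14*z - 7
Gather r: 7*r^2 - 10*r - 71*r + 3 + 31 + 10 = 7*r^2 - 81*r + 44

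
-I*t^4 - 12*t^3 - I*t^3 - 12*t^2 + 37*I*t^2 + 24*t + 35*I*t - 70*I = (t + 2)*(t - 7*I)*(t - 5*I)*(-I*t + I)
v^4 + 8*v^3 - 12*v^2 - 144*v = v*(v - 4)*(v + 6)^2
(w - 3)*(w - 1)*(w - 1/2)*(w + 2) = w^4 - 5*w^3/2 - 4*w^2 + 17*w/2 - 3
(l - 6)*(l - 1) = l^2 - 7*l + 6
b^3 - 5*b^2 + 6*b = b*(b - 3)*(b - 2)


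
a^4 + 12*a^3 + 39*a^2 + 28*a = a*(a + 1)*(a + 4)*(a + 7)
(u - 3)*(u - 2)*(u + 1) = u^3 - 4*u^2 + u + 6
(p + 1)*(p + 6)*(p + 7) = p^3 + 14*p^2 + 55*p + 42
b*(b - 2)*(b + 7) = b^3 + 5*b^2 - 14*b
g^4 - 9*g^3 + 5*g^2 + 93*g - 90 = (g - 6)*(g - 5)*(g - 1)*(g + 3)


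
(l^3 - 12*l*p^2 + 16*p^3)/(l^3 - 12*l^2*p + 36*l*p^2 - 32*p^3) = (-l - 4*p)/(-l + 8*p)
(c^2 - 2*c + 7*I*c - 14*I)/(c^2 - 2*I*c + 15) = (c^2 + c*(-2 + 7*I) - 14*I)/(c^2 - 2*I*c + 15)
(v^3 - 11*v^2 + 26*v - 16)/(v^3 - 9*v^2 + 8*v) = (v - 2)/v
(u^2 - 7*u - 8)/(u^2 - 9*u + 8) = (u + 1)/(u - 1)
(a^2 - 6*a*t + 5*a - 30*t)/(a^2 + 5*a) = (a - 6*t)/a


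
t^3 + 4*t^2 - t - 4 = (t - 1)*(t + 1)*(t + 4)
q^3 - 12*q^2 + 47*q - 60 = (q - 5)*(q - 4)*(q - 3)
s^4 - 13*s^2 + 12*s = s*(s - 3)*(s - 1)*(s + 4)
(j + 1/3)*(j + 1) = j^2 + 4*j/3 + 1/3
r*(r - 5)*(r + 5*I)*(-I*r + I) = -I*r^4 + 5*r^3 + 6*I*r^3 - 30*r^2 - 5*I*r^2 + 25*r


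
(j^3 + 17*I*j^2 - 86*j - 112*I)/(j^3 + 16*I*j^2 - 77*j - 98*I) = (j + 8*I)/(j + 7*I)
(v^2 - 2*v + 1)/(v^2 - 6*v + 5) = (v - 1)/(v - 5)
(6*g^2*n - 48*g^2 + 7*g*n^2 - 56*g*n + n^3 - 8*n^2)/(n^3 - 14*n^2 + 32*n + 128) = (6*g^2 + 7*g*n + n^2)/(n^2 - 6*n - 16)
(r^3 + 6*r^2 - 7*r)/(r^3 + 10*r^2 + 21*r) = (r - 1)/(r + 3)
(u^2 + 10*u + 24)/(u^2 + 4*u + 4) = (u^2 + 10*u + 24)/(u^2 + 4*u + 4)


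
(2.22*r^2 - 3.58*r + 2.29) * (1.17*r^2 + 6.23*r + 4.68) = 2.5974*r^4 + 9.642*r^3 - 9.2345*r^2 - 2.4877*r + 10.7172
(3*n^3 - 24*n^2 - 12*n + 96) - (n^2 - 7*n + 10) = 3*n^3 - 25*n^2 - 5*n + 86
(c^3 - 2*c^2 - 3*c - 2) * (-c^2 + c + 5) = -c^5 + 3*c^4 + 6*c^3 - 11*c^2 - 17*c - 10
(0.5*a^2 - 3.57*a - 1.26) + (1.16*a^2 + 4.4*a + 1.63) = 1.66*a^2 + 0.830000000000001*a + 0.37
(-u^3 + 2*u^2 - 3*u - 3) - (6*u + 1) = -u^3 + 2*u^2 - 9*u - 4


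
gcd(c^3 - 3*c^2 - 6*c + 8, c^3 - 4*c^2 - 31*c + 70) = 1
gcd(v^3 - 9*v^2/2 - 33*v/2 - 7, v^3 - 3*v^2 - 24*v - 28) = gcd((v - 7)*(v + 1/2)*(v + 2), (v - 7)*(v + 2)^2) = v^2 - 5*v - 14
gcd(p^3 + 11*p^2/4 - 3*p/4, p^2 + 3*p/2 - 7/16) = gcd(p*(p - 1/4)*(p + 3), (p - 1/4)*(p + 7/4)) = p - 1/4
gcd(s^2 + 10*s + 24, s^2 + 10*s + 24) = s^2 + 10*s + 24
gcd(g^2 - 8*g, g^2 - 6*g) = g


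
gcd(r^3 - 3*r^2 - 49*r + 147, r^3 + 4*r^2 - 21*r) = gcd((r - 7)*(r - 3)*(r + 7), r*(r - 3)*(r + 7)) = r^2 + 4*r - 21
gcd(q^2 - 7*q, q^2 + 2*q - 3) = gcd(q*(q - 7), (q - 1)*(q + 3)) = 1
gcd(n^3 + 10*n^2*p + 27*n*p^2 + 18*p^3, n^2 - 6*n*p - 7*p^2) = n + p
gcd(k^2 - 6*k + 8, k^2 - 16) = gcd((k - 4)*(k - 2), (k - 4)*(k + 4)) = k - 4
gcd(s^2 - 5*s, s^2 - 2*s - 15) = s - 5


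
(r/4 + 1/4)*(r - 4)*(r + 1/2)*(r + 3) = r^4/4 + r^3/8 - 13*r^2/4 - 37*r/8 - 3/2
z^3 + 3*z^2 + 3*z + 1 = (z + 1)^3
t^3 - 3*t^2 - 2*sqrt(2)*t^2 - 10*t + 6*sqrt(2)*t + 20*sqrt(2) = (t - 5)*(t + 2)*(t - 2*sqrt(2))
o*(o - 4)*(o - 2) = o^3 - 6*o^2 + 8*o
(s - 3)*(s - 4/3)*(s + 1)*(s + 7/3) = s^4 - s^3 - 73*s^2/9 + 29*s/9 + 28/3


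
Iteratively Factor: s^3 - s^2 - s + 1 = (s + 1)*(s^2 - 2*s + 1) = (s - 1)*(s + 1)*(s - 1)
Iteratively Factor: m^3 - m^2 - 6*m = (m - 3)*(m^2 + 2*m) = (m - 3)*(m + 2)*(m)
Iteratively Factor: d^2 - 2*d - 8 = (d + 2)*(d - 4)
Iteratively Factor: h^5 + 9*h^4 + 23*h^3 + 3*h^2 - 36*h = (h - 1)*(h^4 + 10*h^3 + 33*h^2 + 36*h) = (h - 1)*(h + 4)*(h^3 + 6*h^2 + 9*h) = (h - 1)*(h + 3)*(h + 4)*(h^2 + 3*h) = (h - 1)*(h + 3)^2*(h + 4)*(h)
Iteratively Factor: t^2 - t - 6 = (t - 3)*(t + 2)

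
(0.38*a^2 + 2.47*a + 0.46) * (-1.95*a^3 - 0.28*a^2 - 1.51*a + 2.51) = -0.741*a^5 - 4.9229*a^4 - 2.1624*a^3 - 2.9047*a^2 + 5.5051*a + 1.1546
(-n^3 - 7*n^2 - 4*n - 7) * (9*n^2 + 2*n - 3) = -9*n^5 - 65*n^4 - 47*n^3 - 50*n^2 - 2*n + 21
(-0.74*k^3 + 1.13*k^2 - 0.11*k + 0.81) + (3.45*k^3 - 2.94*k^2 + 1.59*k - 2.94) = 2.71*k^3 - 1.81*k^2 + 1.48*k - 2.13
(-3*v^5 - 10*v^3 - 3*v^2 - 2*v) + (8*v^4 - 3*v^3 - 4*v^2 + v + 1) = -3*v^5 + 8*v^4 - 13*v^3 - 7*v^2 - v + 1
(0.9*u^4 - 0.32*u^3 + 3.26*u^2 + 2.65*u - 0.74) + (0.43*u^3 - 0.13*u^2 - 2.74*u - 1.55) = 0.9*u^4 + 0.11*u^3 + 3.13*u^2 - 0.0900000000000003*u - 2.29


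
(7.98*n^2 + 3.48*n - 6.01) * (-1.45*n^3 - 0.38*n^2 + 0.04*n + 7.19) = -11.571*n^5 - 8.0784*n^4 + 7.7113*n^3 + 59.7992*n^2 + 24.7808*n - 43.2119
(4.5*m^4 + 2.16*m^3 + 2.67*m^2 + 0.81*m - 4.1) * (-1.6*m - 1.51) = -7.2*m^5 - 10.251*m^4 - 7.5336*m^3 - 5.3277*m^2 + 5.3369*m + 6.191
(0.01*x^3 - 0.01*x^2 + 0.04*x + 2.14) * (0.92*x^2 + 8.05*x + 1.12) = 0.0092*x^5 + 0.0713*x^4 - 0.0325*x^3 + 2.2796*x^2 + 17.2718*x + 2.3968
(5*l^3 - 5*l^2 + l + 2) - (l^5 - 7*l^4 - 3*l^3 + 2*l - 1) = -l^5 + 7*l^4 + 8*l^3 - 5*l^2 - l + 3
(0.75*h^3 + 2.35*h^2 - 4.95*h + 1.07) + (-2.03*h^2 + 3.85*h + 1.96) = 0.75*h^3 + 0.32*h^2 - 1.1*h + 3.03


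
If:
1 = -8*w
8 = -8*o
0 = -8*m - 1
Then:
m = -1/8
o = -1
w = -1/8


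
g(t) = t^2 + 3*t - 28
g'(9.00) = 21.00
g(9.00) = 80.00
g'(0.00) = 3.00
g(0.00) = -28.00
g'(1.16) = 5.32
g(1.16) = -23.17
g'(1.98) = 6.96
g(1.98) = -18.14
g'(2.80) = 8.60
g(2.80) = -11.76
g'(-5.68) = -8.36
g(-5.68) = -12.78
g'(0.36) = 3.72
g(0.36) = -26.79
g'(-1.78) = -0.56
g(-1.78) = -30.17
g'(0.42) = 3.84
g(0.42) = -26.56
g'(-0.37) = 2.26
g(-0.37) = -28.97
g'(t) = 2*t + 3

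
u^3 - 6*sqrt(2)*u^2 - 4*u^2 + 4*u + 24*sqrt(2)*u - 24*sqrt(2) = (u - 2)^2*(u - 6*sqrt(2))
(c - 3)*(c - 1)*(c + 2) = c^3 - 2*c^2 - 5*c + 6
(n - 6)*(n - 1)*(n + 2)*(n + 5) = n^4 - 33*n^2 - 28*n + 60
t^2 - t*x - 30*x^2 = (t - 6*x)*(t + 5*x)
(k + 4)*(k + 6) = k^2 + 10*k + 24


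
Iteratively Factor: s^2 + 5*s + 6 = (s + 3)*(s + 2)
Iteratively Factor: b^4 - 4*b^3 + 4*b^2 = (b)*(b^3 - 4*b^2 + 4*b) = b^2*(b^2 - 4*b + 4) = b^2*(b - 2)*(b - 2)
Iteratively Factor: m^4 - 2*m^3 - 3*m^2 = (m)*(m^3 - 2*m^2 - 3*m) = m*(m + 1)*(m^2 - 3*m) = m^2*(m + 1)*(m - 3)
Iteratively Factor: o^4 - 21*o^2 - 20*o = (o)*(o^3 - 21*o - 20) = o*(o + 1)*(o^2 - o - 20) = o*(o - 5)*(o + 1)*(o + 4)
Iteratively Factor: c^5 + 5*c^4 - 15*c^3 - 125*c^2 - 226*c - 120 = (c + 4)*(c^4 + c^3 - 19*c^2 - 49*c - 30) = (c + 3)*(c + 4)*(c^3 - 2*c^2 - 13*c - 10) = (c + 1)*(c + 3)*(c + 4)*(c^2 - 3*c - 10) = (c + 1)*(c + 2)*(c + 3)*(c + 4)*(c - 5)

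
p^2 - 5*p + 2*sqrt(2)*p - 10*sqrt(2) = (p - 5)*(p + 2*sqrt(2))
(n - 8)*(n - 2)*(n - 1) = n^3 - 11*n^2 + 26*n - 16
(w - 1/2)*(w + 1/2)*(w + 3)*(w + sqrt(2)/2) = w^4 + sqrt(2)*w^3/2 + 3*w^3 - w^2/4 + 3*sqrt(2)*w^2/2 - 3*w/4 - sqrt(2)*w/8 - 3*sqrt(2)/8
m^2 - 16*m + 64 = (m - 8)^2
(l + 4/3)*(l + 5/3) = l^2 + 3*l + 20/9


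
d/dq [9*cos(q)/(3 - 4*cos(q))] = -27*sin(q)/(4*cos(q) - 3)^2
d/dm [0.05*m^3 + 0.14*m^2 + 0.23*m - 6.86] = 0.15*m^2 + 0.28*m + 0.23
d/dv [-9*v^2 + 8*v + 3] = 8 - 18*v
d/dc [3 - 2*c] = -2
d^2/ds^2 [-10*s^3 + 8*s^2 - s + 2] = 16 - 60*s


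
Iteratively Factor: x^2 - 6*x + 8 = (x - 4)*(x - 2)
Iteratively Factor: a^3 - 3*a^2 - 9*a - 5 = (a - 5)*(a^2 + 2*a + 1) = (a - 5)*(a + 1)*(a + 1)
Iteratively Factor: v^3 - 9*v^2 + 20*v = (v)*(v^2 - 9*v + 20) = v*(v - 4)*(v - 5)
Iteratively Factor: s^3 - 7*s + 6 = (s - 1)*(s^2 + s - 6) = (s - 1)*(s + 3)*(s - 2)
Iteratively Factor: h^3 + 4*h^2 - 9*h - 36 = (h - 3)*(h^2 + 7*h + 12) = (h - 3)*(h + 3)*(h + 4)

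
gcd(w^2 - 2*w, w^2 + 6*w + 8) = 1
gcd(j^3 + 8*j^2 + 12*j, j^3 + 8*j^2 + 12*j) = j^3 + 8*j^2 + 12*j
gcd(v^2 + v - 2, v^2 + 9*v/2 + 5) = v + 2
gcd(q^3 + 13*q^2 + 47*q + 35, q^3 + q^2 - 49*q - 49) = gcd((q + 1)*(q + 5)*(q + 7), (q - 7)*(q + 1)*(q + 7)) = q^2 + 8*q + 7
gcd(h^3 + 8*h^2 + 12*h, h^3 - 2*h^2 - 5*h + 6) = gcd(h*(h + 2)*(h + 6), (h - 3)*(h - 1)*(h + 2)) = h + 2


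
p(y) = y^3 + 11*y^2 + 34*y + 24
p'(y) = 3*y^2 + 22*y + 34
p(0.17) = 30.10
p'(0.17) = 37.83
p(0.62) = 49.55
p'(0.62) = 48.79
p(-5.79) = 1.80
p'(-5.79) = 7.19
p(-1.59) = -6.27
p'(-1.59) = 6.60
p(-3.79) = -1.29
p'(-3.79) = -6.29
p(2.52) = 195.54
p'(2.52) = 108.49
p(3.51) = 322.10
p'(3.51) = 148.18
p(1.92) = 136.91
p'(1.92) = 87.30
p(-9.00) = -120.00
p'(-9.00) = 79.00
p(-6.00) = 0.00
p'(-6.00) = 10.00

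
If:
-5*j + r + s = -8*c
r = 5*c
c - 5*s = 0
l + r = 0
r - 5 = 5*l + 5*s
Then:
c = 5/29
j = 66/145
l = -25/29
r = 25/29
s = 1/29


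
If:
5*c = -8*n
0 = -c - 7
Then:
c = -7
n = 35/8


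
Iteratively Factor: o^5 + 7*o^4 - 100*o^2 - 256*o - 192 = (o - 4)*(o^4 + 11*o^3 + 44*o^2 + 76*o + 48) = (o - 4)*(o + 4)*(o^3 + 7*o^2 + 16*o + 12) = (o - 4)*(o + 3)*(o + 4)*(o^2 + 4*o + 4) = (o - 4)*(o + 2)*(o + 3)*(o + 4)*(o + 2)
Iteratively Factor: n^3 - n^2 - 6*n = (n + 2)*(n^2 - 3*n) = n*(n + 2)*(n - 3)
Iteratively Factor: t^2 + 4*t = (t + 4)*(t)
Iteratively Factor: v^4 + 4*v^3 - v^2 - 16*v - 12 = (v + 1)*(v^3 + 3*v^2 - 4*v - 12) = (v - 2)*(v + 1)*(v^2 + 5*v + 6) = (v - 2)*(v + 1)*(v + 3)*(v + 2)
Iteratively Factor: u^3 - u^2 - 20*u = (u)*(u^2 - u - 20) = u*(u + 4)*(u - 5)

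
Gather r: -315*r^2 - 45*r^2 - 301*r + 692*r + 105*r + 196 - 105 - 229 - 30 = -360*r^2 + 496*r - 168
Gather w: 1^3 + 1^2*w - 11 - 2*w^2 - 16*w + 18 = -2*w^2 - 15*w + 8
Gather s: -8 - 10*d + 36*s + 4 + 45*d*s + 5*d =-5*d + s*(45*d + 36) - 4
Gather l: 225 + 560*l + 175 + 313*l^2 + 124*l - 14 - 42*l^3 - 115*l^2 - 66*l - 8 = -42*l^3 + 198*l^2 + 618*l + 378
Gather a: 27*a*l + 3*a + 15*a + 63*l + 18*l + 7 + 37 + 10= a*(27*l + 18) + 81*l + 54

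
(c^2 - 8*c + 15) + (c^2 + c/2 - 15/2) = 2*c^2 - 15*c/2 + 15/2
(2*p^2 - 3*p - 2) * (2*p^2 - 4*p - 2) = 4*p^4 - 14*p^3 + 4*p^2 + 14*p + 4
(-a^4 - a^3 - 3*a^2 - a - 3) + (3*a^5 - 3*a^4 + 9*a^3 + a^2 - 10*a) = 3*a^5 - 4*a^4 + 8*a^3 - 2*a^2 - 11*a - 3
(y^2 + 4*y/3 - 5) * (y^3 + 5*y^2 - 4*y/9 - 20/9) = y^5 + 19*y^4/3 + 11*y^3/9 - 751*y^2/27 - 20*y/27 + 100/9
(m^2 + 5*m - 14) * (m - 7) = m^3 - 2*m^2 - 49*m + 98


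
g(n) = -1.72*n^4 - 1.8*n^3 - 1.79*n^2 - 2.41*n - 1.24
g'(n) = -6.88*n^3 - 5.4*n^2 - 3.58*n - 2.41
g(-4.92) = -826.17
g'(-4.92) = 703.87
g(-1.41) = -3.15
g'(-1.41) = 11.19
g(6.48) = -3614.49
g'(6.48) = -2124.39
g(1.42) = -20.42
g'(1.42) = -38.08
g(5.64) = -2135.09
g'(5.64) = -1428.69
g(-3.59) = -218.07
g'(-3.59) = 259.17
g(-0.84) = -0.27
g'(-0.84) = 0.86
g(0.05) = -1.37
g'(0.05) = -2.60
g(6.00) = -2698.06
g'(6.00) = -1704.37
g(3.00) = -212.50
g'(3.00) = -247.51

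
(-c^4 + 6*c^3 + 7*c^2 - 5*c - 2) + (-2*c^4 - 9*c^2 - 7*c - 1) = -3*c^4 + 6*c^3 - 2*c^2 - 12*c - 3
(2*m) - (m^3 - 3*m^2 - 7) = -m^3 + 3*m^2 + 2*m + 7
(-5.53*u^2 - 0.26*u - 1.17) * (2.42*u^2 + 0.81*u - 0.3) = -13.3826*u^4 - 5.1085*u^3 - 1.383*u^2 - 0.8697*u + 0.351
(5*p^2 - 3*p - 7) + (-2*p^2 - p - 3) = 3*p^2 - 4*p - 10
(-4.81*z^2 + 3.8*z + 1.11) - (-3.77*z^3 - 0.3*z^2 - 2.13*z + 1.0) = 3.77*z^3 - 4.51*z^2 + 5.93*z + 0.11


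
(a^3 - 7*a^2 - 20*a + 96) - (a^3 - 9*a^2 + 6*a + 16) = 2*a^2 - 26*a + 80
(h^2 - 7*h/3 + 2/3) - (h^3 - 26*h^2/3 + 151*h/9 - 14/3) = -h^3 + 29*h^2/3 - 172*h/9 + 16/3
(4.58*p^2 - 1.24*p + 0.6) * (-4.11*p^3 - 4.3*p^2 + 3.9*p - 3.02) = -18.8238*p^5 - 14.5976*p^4 + 20.728*p^3 - 21.2476*p^2 + 6.0848*p - 1.812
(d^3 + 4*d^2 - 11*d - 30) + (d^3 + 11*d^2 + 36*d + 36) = 2*d^3 + 15*d^2 + 25*d + 6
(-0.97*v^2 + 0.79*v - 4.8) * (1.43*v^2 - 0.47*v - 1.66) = -1.3871*v^4 + 1.5856*v^3 - 5.6251*v^2 + 0.9446*v + 7.968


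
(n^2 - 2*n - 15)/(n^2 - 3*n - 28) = (-n^2 + 2*n + 15)/(-n^2 + 3*n + 28)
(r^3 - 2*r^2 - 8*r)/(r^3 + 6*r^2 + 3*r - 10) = r*(r - 4)/(r^2 + 4*r - 5)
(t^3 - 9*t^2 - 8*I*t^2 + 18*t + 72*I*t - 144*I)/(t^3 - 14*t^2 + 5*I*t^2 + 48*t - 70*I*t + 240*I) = (t^2 - t*(3 + 8*I) + 24*I)/(t^2 + t*(-8 + 5*I) - 40*I)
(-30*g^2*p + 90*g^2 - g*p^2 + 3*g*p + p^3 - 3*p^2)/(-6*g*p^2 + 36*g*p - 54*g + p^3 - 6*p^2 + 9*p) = (5*g + p)/(p - 3)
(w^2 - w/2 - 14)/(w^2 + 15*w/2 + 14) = (w - 4)/(w + 4)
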